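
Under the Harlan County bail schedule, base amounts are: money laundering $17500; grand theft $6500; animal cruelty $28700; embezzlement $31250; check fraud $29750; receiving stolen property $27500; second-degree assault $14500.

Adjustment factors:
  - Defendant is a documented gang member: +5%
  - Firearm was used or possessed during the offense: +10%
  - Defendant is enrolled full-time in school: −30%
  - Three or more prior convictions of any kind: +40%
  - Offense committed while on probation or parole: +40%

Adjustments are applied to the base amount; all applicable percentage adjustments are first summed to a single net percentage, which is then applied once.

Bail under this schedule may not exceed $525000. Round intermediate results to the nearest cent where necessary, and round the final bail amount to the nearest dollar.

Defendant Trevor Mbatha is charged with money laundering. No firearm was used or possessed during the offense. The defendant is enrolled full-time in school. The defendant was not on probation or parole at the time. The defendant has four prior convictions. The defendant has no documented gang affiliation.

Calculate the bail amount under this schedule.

Base amounts from the schedule: money laundering $17500.
Single charge. Combined base = $17500.
Net percentage adjustment: −30% +40% = +10%. $17500 × 1.1 = $19250.
$19250 is within the $525000 maximum.

$19250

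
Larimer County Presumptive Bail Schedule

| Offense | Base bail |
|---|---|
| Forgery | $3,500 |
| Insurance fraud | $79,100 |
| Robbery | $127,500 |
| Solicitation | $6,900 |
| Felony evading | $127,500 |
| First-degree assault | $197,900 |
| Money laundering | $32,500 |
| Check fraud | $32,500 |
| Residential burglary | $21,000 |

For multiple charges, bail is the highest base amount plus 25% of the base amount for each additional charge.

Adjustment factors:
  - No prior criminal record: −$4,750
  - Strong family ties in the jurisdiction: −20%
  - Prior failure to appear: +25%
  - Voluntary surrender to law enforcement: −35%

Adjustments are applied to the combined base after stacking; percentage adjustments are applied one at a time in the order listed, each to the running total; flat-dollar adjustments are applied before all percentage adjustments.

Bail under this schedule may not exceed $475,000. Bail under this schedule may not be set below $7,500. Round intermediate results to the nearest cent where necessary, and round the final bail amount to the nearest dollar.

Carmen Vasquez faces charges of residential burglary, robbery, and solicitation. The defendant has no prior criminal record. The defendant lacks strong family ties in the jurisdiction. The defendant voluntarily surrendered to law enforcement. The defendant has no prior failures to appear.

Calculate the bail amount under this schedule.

Base amounts from the schedule: residential burglary $21,000; robbery $127,500; solicitation $6,900.
Stacking rule: highest base plus 25% of each additional charge. Highest is robbery at $127,500. Additional: $21,000 × 25% = $5,250; $6,900 × 25% = $1,725. Combined base = $127,500 + $6,975 = $134,475.
No prior criminal record (−$4,750 flat): $134,475 − $4,750 = $129,725.
Voluntary surrender to law enforcement (−35%): $129,725 × 0.65 = $84,321.25.
$84,321.25 is within the $475,000 maximum.
$84,321.25 is at or above the $7,500 minimum.
Rounded to the nearest dollar: $84,321.

$84,321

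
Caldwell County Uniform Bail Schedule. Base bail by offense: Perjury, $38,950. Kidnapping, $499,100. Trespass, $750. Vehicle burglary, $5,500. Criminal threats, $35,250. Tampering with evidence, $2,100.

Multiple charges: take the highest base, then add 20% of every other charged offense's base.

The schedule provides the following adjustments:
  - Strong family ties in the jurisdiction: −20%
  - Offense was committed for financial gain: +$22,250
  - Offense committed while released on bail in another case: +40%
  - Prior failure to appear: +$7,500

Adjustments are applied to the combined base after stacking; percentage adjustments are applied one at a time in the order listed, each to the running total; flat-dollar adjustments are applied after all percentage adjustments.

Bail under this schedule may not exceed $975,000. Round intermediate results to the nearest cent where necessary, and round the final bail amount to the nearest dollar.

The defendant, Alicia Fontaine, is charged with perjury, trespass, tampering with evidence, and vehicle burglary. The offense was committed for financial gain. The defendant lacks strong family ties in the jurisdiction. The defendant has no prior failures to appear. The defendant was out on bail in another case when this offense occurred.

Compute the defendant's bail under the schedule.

$79,118

Base amounts from the schedule: perjury $38,950; trespass $750; tampering with evidence $2,100; vehicle burglary $5,500.
Stacking rule: highest base plus 20% of each additional charge. Highest is perjury at $38,950. Additional: $750 × 20% = $150; $2,100 × 20% = $420; $5,500 × 20% = $1,100. Combined base = $38,950 + $1,670 = $40,620.
Offense committed while released on bail in another case (+40%): $40,620 × 1.4 = $56,868.
Offense was committed for financial gain (+$22,250 flat): $56,868 + $22,250 = $79,118.
$79,118 is within the $975,000 maximum.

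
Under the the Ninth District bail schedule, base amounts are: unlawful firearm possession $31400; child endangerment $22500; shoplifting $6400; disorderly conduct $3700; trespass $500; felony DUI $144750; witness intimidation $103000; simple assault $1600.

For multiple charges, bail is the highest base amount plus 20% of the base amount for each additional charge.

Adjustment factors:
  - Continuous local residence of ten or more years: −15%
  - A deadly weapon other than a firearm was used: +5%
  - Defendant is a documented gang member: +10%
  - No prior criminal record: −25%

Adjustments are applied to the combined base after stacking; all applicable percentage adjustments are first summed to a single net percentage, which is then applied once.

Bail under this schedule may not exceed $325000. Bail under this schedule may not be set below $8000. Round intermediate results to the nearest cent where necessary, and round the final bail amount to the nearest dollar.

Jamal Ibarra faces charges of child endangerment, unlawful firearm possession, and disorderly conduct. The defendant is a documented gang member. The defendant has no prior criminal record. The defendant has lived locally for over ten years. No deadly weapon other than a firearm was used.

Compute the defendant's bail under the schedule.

$25648

Base amounts from the schedule: child endangerment $22500; unlawful firearm possession $31400; disorderly conduct $3700.
Stacking rule: highest base plus 20% of each additional charge. Highest is unlawful firearm possession at $31400. Additional: $22500 × 20% = $4500; $3700 × 20% = $740. Combined base = $31400 + $5240 = $36640.
Net percentage adjustment: −15% +10% −25% = −30%. $36640 × 0.7 = $25648.
$25648 is within the $325000 maximum.
$25648 is at or above the $8000 minimum.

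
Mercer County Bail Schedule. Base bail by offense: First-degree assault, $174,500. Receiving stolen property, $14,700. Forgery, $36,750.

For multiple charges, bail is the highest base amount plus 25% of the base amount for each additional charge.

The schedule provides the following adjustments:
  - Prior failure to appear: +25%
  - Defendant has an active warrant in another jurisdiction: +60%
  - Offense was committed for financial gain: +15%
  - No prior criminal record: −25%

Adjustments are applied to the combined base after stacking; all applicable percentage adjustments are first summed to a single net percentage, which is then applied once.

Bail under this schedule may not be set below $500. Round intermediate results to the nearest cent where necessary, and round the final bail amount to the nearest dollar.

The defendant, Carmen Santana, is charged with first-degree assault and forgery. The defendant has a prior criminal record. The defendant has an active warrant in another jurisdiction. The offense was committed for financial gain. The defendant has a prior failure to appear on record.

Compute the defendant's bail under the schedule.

$367,375

Base amounts from the schedule: first-degree assault $174,500; forgery $36,750.
Stacking rule: highest base plus 25% of each additional charge. Highest is first-degree assault at $174,500. Additional: $36,750 × 25% = $9,187.50. Combined base = $174,500 + $9,187.50 = $183,687.50.
Net percentage adjustment: +25% +60% +15% = +100%. $183,687.50 × 2 = $367,375.
$367,375 is at or above the $500 minimum.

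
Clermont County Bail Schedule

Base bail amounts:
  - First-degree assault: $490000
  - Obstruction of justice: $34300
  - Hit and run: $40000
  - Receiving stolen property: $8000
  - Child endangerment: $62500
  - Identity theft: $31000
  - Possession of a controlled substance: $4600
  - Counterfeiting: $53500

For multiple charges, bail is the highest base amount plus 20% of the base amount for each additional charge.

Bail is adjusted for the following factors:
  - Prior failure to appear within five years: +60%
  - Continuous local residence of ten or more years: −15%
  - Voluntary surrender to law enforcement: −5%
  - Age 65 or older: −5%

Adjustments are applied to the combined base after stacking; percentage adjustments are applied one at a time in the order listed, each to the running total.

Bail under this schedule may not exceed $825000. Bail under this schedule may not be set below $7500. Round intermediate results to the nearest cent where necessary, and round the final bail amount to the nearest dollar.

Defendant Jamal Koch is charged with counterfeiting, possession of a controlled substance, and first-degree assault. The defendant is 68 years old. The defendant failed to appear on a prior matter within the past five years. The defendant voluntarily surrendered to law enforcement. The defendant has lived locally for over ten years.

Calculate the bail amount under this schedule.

$615688

Base amounts from the schedule: counterfeiting $53500; possession of a controlled substance $4600; first-degree assault $490000.
Stacking rule: highest base plus 20% of each additional charge. Highest is first-degree assault at $490000. Additional: $53500 × 20% = $10700; $4600 × 20% = $920. Combined base = $490000 + $11620 = $501620.
Prior failure to appear within five years (+60%): $501620 × 1.6 = $802592.
Continuous local residence of ten or more years (−15%): $802592 × 0.85 = $682203.20.
Voluntary surrender to law enforcement (−5%): $682203.20 × 0.95 = $648093.04.
Age 65 or older (−5%): $648093.04 × 0.95 = $615688.39.
$615688.39 is within the $825000 maximum.
$615688.39 is at or above the $7500 minimum.
Rounded to the nearest dollar: $615688.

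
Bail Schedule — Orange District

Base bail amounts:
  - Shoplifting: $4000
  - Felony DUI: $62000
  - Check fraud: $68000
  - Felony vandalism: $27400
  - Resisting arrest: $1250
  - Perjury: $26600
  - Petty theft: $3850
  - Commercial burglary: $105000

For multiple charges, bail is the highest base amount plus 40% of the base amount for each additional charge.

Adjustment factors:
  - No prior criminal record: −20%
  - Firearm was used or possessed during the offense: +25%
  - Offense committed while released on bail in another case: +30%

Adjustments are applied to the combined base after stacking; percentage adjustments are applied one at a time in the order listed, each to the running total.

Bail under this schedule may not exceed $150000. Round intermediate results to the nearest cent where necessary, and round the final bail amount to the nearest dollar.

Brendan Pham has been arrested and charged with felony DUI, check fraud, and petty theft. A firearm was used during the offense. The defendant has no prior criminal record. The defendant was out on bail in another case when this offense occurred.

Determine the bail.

Base amounts from the schedule: felony DUI $62000; check fraud $68000; petty theft $3850.
Stacking rule: highest base plus 40% of each additional charge. Highest is check fraud at $68000. Additional: $62000 × 40% = $24800; $3850 × 40% = $1540. Combined base = $68000 + $26340 = $94340.
No prior criminal record (−20%): $94340 × 0.8 = $75472.
Firearm was used or possessed during the offense (+25%): $75472 × 1.25 = $94340.
Offense committed while released on bail in another case (+30%): $94340 × 1.3 = $122642.
$122642 is within the $150000 maximum.

$122642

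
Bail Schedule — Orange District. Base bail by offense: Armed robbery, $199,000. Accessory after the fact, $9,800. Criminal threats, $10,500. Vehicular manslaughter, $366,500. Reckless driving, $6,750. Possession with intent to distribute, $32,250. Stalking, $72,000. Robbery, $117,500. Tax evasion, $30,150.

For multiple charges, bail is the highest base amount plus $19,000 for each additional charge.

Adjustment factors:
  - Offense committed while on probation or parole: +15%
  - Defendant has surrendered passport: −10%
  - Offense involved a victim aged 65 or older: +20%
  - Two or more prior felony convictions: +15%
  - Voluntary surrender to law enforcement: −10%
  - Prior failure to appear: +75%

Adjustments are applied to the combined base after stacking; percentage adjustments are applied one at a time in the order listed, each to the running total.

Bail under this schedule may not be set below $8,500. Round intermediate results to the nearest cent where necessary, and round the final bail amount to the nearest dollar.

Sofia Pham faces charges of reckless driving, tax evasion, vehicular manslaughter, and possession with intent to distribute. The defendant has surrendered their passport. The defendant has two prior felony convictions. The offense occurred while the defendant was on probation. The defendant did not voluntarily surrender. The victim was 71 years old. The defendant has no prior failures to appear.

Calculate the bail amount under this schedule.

Base amounts from the schedule: reckless driving $6,750; tax evasion $30,150; vehicular manslaughter $366,500; possession with intent to distribute $32,250.
Stacking rule: highest base plus $19,000 per additional charge. Highest is vehicular manslaughter at $366,500; 3 additional charges → +$57,000. Combined base = $423,500.
Offense committed while on probation or parole (+15%): $423,500 × 1.15 = $487,025.
Defendant has surrendered passport (−10%): $487,025 × 0.9 = $438,322.50.
Offense involved a victim aged 65 or older (+20%): $438,322.50 × 1.2 = $525,987.
Two or more prior felony convictions (+15%): $525,987 × 1.15 = $604,885.05.
$604,885.05 is at or above the $8,500 minimum.
Rounded to the nearest dollar: $604,885.

$604,885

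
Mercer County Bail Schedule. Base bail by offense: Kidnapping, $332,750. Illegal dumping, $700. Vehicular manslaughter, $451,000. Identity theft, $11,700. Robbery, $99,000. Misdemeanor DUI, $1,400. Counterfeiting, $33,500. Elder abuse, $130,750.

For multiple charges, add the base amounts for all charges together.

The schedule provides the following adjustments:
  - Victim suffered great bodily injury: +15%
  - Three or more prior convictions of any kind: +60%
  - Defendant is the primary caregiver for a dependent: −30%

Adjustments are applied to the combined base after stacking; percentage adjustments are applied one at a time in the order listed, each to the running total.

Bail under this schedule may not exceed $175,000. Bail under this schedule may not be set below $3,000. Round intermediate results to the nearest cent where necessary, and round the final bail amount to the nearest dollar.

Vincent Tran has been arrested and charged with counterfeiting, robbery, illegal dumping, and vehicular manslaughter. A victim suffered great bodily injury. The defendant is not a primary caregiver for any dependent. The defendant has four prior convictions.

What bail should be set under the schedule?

Base amounts from the schedule: counterfeiting $33,500; robbery $99,000; illegal dumping $700; vehicular manslaughter $451,000.
Stacking rule: sum of all bases. $33,500 + $99,000 + $700 + $451,000 = $584,200.
Victim suffered great bodily injury (+15%): $584,200 × 1.15 = $671,830.
Three or more prior convictions of any kind (+60%): $671,830 × 1.6 = $1,074,928.
Result $1,074,928 exceeds the maximum of $175,000; bail is capped at $175,000.
$175,000 is at or above the $3,000 minimum.

$175,000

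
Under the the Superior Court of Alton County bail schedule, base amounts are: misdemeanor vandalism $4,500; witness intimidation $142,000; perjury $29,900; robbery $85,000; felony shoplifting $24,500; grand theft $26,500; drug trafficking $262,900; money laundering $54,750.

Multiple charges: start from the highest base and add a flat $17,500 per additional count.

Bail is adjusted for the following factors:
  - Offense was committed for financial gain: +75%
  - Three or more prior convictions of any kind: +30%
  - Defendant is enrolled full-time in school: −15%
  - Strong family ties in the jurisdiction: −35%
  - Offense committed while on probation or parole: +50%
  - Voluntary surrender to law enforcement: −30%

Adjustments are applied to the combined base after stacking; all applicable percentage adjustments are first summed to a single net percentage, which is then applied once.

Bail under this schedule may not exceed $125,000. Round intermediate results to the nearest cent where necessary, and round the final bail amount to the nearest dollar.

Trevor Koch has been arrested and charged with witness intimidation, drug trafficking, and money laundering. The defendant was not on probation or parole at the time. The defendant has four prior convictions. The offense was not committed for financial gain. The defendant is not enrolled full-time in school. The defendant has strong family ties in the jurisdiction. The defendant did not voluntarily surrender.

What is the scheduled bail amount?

Base amounts from the schedule: witness intimidation $142,000; drug trafficking $262,900; money laundering $54,750.
Stacking rule: highest base plus $17,500 per additional charge. Highest is drug trafficking at $262,900; 2 additional charges → +$35,000. Combined base = $297,900.
Net percentage adjustment: +30% −35% = −5%. $297,900 × 0.95 = $283,005.
Result $283,005 exceeds the maximum of $125,000; bail is capped at $125,000.

$125,000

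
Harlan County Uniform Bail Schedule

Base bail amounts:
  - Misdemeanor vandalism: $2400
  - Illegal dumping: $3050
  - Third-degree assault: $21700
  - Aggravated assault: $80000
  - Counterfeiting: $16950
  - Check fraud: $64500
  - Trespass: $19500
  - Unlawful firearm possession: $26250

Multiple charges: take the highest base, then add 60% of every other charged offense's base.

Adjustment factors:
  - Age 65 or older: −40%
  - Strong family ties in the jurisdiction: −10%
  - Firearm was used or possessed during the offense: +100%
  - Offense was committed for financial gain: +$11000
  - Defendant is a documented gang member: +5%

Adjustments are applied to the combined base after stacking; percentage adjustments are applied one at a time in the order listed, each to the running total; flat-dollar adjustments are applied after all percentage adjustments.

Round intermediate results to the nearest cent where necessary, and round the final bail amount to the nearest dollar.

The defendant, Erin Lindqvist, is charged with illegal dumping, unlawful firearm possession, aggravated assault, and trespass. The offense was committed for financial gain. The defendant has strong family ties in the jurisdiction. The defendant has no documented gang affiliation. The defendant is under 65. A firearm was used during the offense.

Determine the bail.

$207704

Base amounts from the schedule: illegal dumping $3050; unlawful firearm possession $26250; aggravated assault $80000; trespass $19500.
Stacking rule: highest base plus 60% of each additional charge. Highest is aggravated assault at $80000. Additional: $3050 × 60% = $1830; $26250 × 60% = $15750; $19500 × 60% = $11700. Combined base = $80000 + $29280 = $109280.
Strong family ties in the jurisdiction (−10%): $109280 × 0.9 = $98352.
Firearm was used or possessed during the offense (+100%): $98352 × 2 = $196704.
Offense was committed for financial gain (+$11000 flat): $196704 + $11000 = $207704.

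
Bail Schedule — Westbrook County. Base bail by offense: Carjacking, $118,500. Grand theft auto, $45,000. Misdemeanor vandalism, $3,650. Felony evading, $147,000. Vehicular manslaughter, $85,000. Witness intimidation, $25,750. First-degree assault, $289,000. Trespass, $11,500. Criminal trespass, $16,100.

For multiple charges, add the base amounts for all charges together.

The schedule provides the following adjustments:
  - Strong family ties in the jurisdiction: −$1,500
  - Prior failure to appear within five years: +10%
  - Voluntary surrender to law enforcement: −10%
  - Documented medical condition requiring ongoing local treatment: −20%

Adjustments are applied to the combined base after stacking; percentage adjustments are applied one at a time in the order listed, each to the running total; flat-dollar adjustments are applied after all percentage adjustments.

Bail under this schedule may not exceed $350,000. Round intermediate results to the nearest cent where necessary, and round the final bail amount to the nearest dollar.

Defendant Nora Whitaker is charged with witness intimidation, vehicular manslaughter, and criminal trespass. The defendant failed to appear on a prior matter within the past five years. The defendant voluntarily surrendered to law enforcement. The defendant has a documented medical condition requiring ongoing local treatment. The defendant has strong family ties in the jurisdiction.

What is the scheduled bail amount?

$98,965

Base amounts from the schedule: witness intimidation $25,750; vehicular manslaughter $85,000; criminal trespass $16,100.
Stacking rule: sum of all bases. $25,750 + $85,000 + $16,100 = $126,850.
Prior failure to appear within five years (+10%): $126,850 × 1.1 = $139,535.
Voluntary surrender to law enforcement (−10%): $139,535 × 0.9 = $125,581.50.
Documented medical condition requiring ongoing local treatment (−20%): $125,581.50 × 0.8 = $100,465.20.
Strong family ties in the jurisdiction (−$1,500 flat): $100,465.20 − $1,500 = $98,965.20.
$98,965.20 is within the $350,000 maximum.
Rounded to the nearest dollar: $98,965.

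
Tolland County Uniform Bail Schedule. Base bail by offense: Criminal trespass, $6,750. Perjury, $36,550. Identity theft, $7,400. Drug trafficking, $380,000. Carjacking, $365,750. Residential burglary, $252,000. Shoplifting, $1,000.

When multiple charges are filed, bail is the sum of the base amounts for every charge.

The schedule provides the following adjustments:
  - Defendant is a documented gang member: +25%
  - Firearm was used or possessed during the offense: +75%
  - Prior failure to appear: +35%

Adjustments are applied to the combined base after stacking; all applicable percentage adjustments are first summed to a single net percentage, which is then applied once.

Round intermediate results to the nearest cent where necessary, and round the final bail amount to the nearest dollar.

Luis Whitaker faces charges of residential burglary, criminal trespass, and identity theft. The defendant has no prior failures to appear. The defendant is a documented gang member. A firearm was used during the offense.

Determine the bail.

Base amounts from the schedule: residential burglary $252,000; criminal trespass $6,750; identity theft $7,400.
Stacking rule: sum of all bases. $252,000 + $6,750 + $7,400 = $266,150.
Net percentage adjustment: +25% +75% = +100%. $266,150 × 2 = $532,300.

$532,300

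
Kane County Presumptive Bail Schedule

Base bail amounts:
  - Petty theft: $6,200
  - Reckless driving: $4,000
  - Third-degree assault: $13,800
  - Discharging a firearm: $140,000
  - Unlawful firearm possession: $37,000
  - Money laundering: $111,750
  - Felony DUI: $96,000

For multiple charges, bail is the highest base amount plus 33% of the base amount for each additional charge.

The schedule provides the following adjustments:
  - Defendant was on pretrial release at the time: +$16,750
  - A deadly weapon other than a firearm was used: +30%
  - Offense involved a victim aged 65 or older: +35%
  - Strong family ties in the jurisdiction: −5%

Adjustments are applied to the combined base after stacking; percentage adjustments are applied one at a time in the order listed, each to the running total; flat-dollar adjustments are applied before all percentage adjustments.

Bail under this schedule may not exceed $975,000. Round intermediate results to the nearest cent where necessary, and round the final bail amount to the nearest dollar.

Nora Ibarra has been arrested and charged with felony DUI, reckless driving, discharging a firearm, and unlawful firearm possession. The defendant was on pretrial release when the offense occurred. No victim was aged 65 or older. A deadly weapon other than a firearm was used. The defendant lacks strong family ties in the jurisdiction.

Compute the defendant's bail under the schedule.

Base amounts from the schedule: felony DUI $96,000; reckless driving $4,000; discharging a firearm $140,000; unlawful firearm possession $37,000.
Stacking rule: highest base plus 33% of each additional charge. Highest is discharging a firearm at $140,000. Additional: $96,000 × 33% = $31,680; $4,000 × 33% = $1,320; $37,000 × 33% = $12,210. Combined base = $140,000 + $45,210 = $185,210.
Defendant was on pretrial release at the time (+$16,750 flat): $185,210 + $16,750 = $201,960.
A deadly weapon other than a firearm was used (+30%): $201,960 × 1.3 = $262,548.
$262,548 is within the $975,000 maximum.

$262,548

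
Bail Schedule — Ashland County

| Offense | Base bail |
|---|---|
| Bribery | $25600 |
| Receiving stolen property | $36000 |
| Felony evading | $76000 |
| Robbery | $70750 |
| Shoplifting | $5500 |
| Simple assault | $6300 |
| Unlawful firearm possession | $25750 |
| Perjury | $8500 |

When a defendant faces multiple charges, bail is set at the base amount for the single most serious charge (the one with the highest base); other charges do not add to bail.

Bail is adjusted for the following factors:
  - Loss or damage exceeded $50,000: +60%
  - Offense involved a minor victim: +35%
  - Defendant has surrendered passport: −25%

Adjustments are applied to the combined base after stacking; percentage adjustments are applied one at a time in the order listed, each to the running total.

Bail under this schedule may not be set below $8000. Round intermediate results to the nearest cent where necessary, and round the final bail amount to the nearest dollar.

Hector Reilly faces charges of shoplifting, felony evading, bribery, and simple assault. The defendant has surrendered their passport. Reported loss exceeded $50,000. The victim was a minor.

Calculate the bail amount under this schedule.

Base amounts from the schedule: shoplifting $5500; felony evading $76000; bribery $25600; simple assault $6300.
Stacking rule: use the highest base only. Highest is felony evading at $76000. Combined base = $76000.
Loss or damage exceeded $50,000 (+60%): $76000 × 1.6 = $121600.
Offense involved a minor victim (+35%): $121600 × 1.35 = $164160.
Defendant has surrendered passport (−25%): $164160 × 0.75 = $123120.
$123120 is at or above the $8000 minimum.

$123120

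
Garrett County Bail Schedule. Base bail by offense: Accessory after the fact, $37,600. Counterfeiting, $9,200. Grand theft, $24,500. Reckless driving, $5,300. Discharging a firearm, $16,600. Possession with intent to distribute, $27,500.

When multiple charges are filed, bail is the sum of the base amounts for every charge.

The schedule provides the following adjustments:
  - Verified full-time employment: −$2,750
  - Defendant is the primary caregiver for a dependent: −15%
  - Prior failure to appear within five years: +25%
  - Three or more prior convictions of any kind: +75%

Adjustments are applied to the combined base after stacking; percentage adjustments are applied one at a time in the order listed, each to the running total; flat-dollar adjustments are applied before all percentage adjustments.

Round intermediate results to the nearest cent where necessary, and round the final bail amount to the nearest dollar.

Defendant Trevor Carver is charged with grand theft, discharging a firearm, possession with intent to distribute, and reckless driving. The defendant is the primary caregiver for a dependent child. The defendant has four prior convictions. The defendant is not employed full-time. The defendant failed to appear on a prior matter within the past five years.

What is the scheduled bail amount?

Base amounts from the schedule: grand theft $24,500; discharging a firearm $16,600; possession with intent to distribute $27,500; reckless driving $5,300.
Stacking rule: sum of all bases. $24,500 + $16,600 + $27,500 + $5,300 = $73,900.
Defendant is the primary caregiver for a dependent (−15%): $73,900 × 0.85 = $62,815.
Prior failure to appear within five years (+25%): $62,815 × 1.25 = $78,518.75.
Three or more prior convictions of any kind (+75%): $78,518.75 × 1.75 = $137,407.81.
Rounded to the nearest dollar: $137,408.

$137,408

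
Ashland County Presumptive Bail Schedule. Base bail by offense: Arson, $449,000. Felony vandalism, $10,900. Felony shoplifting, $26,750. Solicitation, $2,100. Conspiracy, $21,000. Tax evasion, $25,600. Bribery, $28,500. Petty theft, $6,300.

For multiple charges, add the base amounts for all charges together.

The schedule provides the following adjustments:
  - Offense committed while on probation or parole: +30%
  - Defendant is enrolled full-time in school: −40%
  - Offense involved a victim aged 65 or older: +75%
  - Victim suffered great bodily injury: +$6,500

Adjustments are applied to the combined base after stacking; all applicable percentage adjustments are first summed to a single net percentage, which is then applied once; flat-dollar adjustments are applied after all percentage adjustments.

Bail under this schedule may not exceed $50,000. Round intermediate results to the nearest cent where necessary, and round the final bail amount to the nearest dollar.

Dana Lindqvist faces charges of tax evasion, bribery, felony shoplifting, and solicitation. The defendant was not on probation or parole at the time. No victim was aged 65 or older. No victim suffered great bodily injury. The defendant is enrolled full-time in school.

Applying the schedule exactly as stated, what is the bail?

Base amounts from the schedule: tax evasion $25,600; bribery $28,500; felony shoplifting $26,750; solicitation $2,100.
Stacking rule: sum of all bases. $25,600 + $28,500 + $26,750 + $2,100 = $82,950.
Defendant is enrolled full-time in school (−40%): $82,950 × 0.6 = $49,770.
$49,770 is within the $50,000 maximum.

$49,770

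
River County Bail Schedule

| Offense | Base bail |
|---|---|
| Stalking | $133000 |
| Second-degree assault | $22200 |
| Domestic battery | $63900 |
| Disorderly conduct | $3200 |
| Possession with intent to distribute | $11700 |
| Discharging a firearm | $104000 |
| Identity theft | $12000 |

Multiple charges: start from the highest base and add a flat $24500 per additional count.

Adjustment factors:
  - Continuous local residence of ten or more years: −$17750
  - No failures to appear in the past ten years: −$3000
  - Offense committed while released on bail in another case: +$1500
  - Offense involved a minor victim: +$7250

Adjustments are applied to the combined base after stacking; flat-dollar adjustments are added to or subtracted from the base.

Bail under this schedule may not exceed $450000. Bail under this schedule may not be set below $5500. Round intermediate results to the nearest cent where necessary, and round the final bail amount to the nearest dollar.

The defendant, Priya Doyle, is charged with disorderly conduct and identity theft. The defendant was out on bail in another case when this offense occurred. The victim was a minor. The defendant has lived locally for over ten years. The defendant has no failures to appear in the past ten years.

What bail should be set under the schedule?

$24500

Base amounts from the schedule: disorderly conduct $3200; identity theft $12000.
Stacking rule: highest base plus $24500 per additional charge. Highest is identity theft at $12000; 1 additional charge → +$24500. Combined base = $36500.
Continuous local residence of ten or more years (−$17750 flat): $36500 − $17750 = $18750.
No failures to appear in the past ten years (−$3000 flat): $18750 − $3000 = $15750.
Offense committed while released on bail in another case (+$1500 flat): $15750 + $1500 = $17250.
Offense involved a minor victim (+$7250 flat): $17250 + $7250 = $24500.
$24500 is within the $450000 maximum.
$24500 is at or above the $5500 minimum.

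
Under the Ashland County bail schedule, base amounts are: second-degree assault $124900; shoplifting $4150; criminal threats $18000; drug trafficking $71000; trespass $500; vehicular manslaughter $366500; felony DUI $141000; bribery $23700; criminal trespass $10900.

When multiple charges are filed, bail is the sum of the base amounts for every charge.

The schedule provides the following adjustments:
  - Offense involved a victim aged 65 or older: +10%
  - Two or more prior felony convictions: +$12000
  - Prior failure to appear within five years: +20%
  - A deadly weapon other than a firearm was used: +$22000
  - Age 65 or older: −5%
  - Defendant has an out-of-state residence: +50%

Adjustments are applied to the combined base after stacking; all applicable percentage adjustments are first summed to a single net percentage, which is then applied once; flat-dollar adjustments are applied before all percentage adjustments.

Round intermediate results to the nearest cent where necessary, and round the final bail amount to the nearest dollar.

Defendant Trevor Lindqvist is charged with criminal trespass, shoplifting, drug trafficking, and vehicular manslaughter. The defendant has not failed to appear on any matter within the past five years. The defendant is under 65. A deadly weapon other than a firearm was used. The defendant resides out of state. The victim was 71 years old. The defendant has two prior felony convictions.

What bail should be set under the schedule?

Base amounts from the schedule: criminal trespass $10900; shoplifting $4150; drug trafficking $71000; vehicular manslaughter $366500.
Stacking rule: sum of all bases. $10900 + $4150 + $71000 + $366500 = $452550.
Two or more prior felony convictions (+$12000 flat): $452550 + $12000 = $464550.
A deadly weapon other than a firearm was used (+$22000 flat): $464550 + $22000 = $486550.
Net percentage adjustment: +10% +50% = +60%. $486550 × 1.6 = $778480.

$778480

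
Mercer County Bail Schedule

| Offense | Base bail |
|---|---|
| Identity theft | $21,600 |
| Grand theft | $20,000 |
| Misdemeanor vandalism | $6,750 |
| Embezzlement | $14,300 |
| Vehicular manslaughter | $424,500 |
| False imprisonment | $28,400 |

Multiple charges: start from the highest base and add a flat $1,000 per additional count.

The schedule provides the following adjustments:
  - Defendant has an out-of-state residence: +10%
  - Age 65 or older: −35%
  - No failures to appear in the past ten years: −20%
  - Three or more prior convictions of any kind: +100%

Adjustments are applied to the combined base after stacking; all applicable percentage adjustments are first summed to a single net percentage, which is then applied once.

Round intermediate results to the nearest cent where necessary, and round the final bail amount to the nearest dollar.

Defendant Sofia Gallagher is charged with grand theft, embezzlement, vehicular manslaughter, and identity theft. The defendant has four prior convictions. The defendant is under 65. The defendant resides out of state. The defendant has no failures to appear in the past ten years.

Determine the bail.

$812,250

Base amounts from the schedule: grand theft $20,000; embezzlement $14,300; vehicular manslaughter $424,500; identity theft $21,600.
Stacking rule: highest base plus $1,000 per additional charge. Highest is vehicular manslaughter at $424,500; 3 additional charges → +$3,000. Combined base = $427,500.
Net percentage adjustment: +10% −20% +100% = +90%. $427,500 × 1.9 = $812,250.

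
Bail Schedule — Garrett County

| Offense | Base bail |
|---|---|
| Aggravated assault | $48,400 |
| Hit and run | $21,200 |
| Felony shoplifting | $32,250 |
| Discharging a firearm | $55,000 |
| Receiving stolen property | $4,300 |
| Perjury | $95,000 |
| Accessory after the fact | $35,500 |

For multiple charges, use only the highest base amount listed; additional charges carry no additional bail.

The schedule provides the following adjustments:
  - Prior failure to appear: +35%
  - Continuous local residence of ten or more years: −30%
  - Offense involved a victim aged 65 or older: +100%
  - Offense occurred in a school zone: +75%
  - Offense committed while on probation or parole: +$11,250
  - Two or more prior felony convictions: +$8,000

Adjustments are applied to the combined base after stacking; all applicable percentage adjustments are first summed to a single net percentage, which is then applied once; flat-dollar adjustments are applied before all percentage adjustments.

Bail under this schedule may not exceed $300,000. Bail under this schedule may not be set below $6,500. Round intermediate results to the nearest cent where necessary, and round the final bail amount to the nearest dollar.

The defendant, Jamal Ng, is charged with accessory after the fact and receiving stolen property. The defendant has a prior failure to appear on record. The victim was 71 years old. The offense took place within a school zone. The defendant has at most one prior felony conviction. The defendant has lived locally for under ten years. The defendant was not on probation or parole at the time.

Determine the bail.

Base amounts from the schedule: accessory after the fact $35,500; receiving stolen property $4,300.
Stacking rule: use the highest base only. Highest is accessory after the fact at $35,500. Combined base = $35,500.
Net percentage adjustment: +35% +100% +75% = +210%. $35,500 × 3.1 = $110,050.
$110,050 is within the $300,000 maximum.
$110,050 is at or above the $6,500 minimum.

$110,050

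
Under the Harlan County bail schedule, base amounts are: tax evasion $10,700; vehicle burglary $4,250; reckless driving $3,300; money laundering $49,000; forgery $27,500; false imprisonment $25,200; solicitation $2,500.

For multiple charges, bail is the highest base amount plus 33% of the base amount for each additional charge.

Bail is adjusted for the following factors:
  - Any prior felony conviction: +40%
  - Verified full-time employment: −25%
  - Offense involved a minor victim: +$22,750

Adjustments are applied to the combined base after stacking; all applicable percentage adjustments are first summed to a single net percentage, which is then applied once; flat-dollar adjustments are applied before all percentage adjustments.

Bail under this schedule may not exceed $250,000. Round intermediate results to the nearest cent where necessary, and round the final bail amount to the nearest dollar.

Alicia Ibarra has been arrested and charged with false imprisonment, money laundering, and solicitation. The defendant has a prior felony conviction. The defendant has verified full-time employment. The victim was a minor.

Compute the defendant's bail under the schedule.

$93,025

Base amounts from the schedule: false imprisonment $25,200; money laundering $49,000; solicitation $2,500.
Stacking rule: highest base plus 33% of each additional charge. Highest is money laundering at $49,000. Additional: $25,200 × 33% = $8,316; $2,500 × 33% = $825. Combined base = $49,000 + $9,141 = $58,141.
Offense involved a minor victim (+$22,750 flat): $58,141 + $22,750 = $80,891.
Net percentage adjustment: +40% −25% = +15%. $80,891 × 1.15 = $93,024.65.
$93,024.65 is within the $250,000 maximum.
Rounded to the nearest dollar: $93,025.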